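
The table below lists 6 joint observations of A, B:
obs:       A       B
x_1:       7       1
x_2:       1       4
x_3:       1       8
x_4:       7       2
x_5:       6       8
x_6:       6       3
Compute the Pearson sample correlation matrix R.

Step 1 — column means:
  mean(A) = (7 + 1 + 1 + 7 + 6 + 6) / 6 = 28/6 = 4.6667
  mean(B) = (1 + 4 + 8 + 2 + 8 + 3) / 6 = 26/6 = 4.3333

Step 2 — sample variances and covariances s[i,j] = (1/(n-1)) · Σ_k (x_{k,i} - mean_i) · (x_{k,j} - mean_j), with n-1 = 5:
  s[A,A] = ((2.3333)·(2.3333) + (-3.6667)·(-3.6667) + (-3.6667)·(-3.6667) + (2.3333)·(2.3333) + (1.3333)·(1.3333) + (1.3333)·(1.3333)) / 5 = 41.3333/5 = 8.2667
  s[A,B] = ((2.3333)·(-3.3333) + (-3.6667)·(-0.3333) + (-3.6667)·(3.6667) + (2.3333)·(-2.3333) + (1.3333)·(3.6667) + (1.3333)·(-1.3333)) / 5 = -22.3333/5 = -4.4667
  s[B,B] = ((-3.3333)·(-3.3333) + (-0.3333)·(-0.3333) + (3.6667)·(3.6667) + (-2.3333)·(-2.3333) + (3.6667)·(3.6667) + (-1.3333)·(-1.3333)) / 5 = 45.3333/5 = 9.0667
  Sample standard deviations s_i = √(s[i,i]):
  s(A) = √(8.2667) = 2.8752
  s(B) = √(9.0667) = 3.0111

Step 3 — r_{ij} = s_{ij} / (s_i · s_j):
  r[A,A] = 1 (diagonal).
  r[A,B] = -4.4667 / (2.8752 · 3.0111) = -4.4667 / 8.6574 = -0.5159
  r[B,B] = 1 (diagonal).

R is symmetric with unit diagonal. Assembling:

R = [[1, -0.5159],
 [-0.5159, 1]]


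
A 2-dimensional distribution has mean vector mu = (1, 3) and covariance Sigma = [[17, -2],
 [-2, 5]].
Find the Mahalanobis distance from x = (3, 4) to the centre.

Step 1 — centre the observation: (x - mu) = (2, 1).

Step 2 — invert Sigma. det(Sigma) = 17·5 - (-2)² = 81.
  Sigma^{-1} = (1/det) · [[d, -b], [-b, a]] = [[0.0617, 0.0247],
 [0.0247, 0.2099]].

Step 3 — form the quadratic (x - mu)^T · Sigma^{-1} · (x - mu):
  Sigma^{-1} · (x - mu) = (0.1481, 0.2593).
  (x - mu)^T · [Sigma^{-1} · (x - mu)] = (2)·(0.1481) + (1)·(0.2593) = 0.5556.

Step 4 — take square root: d = √(0.5556) ≈ 0.7454.

d(x, mu) = √(0.5556) ≈ 0.7454


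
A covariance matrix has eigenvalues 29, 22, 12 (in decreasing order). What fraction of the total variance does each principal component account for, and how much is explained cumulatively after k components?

Step 1 — total variance = trace(Sigma) = Σ λ_i = 29 + 22 + 12 = 63.

Step 2 — fraction explained by component i = λ_i / Σ λ:
  PC1: 29/63 = 0.4603
  PC2: 22/63 = 0.3492
  PC3: 12/63 = 0.1905

Step 3 — cumulative fraction after k components = (λ_1 + ... + λ_k) / Σ λ:
  k = 1: 29/63 = 0.4603
  k = 2: (29 + 22)/63 = 51/63 = 0.8095
  k = 3: (29 + 22 + 12)/63 = 63/63 = 1

Summary (fraction, with percent):

explained: PC1 0.4603 (46.03%), PC2 0.3492 (34.92%), PC3 0.1905 (19.05%);  cumulative: 0.4603, 0.8095, 1


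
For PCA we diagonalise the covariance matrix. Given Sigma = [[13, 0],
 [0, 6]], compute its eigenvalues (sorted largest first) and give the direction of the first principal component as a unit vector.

Step 1 — characteristic polynomial of 2×2 Sigma:
  det(Sigma - λI) = λ² - trace · λ + det = 0.
  trace = 13 + 6 = 19, det = 13·6 - (0)² = 78.
Step 2 — discriminant:
  Δ = trace² - 4·det = 361 - 312 = 49.
Step 3 — eigenvalues:
  λ = (trace ± √Δ)/2 = (19 ± 7)/2,
  λ_1 = 13,  λ_2 = 6.

Step 4 — unit eigenvector for λ_1: Sigma is diagonal, so its eigenvectors are the coordinate axes. λ_1 = 13 is the diagonal entry on the first coordinate axis, hence
  v_1 = (1, 0) (||v_1|| = 1).

λ_1 = 13,  λ_2 = 6;  v_1 ≈ (1, 0)


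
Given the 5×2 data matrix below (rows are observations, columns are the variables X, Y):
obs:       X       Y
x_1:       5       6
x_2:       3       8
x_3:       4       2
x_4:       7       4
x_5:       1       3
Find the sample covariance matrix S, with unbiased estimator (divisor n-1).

Step 1 — column means:
  mean(X) = (5 + 3 + 4 + 7 + 1) / 5 = 20/5 = 4
  mean(Y) = (6 + 8 + 2 + 4 + 3) / 5 = 23/5 = 4.6

Step 2 — sample covariance S[i,j] = (1/(n-1)) · Σ_k (x_{k,i} - mean_i) · (x_{k,j} - mean_j), with n-1 = 4.
  S[X,X] = ((1)·(1) + (-1)·(-1) + (0)·(0) + (3)·(3) + (-3)·(-3)) / 4 = 20/4 = 5
  S[X,Y] = ((1)·(1.4) + (-1)·(3.4) + (0)·(-2.6) + (3)·(-0.6) + (-3)·(-1.6)) / 4 = 1/4 = 0.25
  S[Y,Y] = ((1.4)·(1.4) + (3.4)·(3.4) + (-2.6)·(-2.6) + (-0.6)·(-0.6) + (-1.6)·(-1.6)) / 4 = 23.2/4 = 5.8

S is symmetric (S[j,i] = S[i,j]). Assembling:

S = [[5, 0.25],
 [0.25, 5.8]]


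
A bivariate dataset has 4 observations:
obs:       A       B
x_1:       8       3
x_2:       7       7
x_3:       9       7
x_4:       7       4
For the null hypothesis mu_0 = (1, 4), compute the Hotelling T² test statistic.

Step 1 — sample mean vector:
  mean(A) = (8 + 7 + 9 + 7) / 4 = 31/4 = 7.75
  mean(B) = (3 + 7 + 7 + 4) / 4 = 21/4 = 5.25
  x̄ = (7.75, 5.25),  deviation x̄ - mu_0 = (7.75, 5.25) - (1, 4) = (6.75, 1.25).

Step 2 — sample covariance matrix, S[i,j] = (1/(n-1)) · Σ_k (x_{k,i} - mean_i) · (x_{k,j} - mean_j), divisor n-1 = 3:
  S[A,A] = ((0.25)·(0.25) + (-0.75)·(-0.75) + (1.25)·(1.25) + (-0.75)·(-0.75)) / 3 = 2.75/3 = 0.9167
  S[A,B] = ((0.25)·(-2.25) + (-0.75)·(1.75) + (1.25)·(1.75) + (-0.75)·(-1.25)) / 3 = 1.25/3 = 0.4167
  S[B,B] = ((-2.25)·(-2.25) + (1.75)·(1.75) + (1.75)·(1.75) + (-1.25)·(-1.25)) / 3 = 12.75/3 = 4.25
  S = [[0.9167, 0.4167],
 [0.4167, 4.25]].

Step 3 — invert S. det(S) = 0.9167·4.25 - (0.4167)² = 3.7222.
  S^{-1} = (1/det) · [[d, -b], [-b, a]] = [[1.1418, -0.1119],
 [-0.1119, 0.2463]].

Step 4 — quadratic form (x̄ - mu_0)^T · S^{-1} · (x̄ - mu_0):
  S^{-1} · (x̄ - mu_0) = (7.5672, -0.4478),
  (x̄ - mu_0)^T · [...] = (6.75)·(7.5672) + (1.25)·(-0.4478) = 50.5187.

Step 5 — scale by n: T² = 4 · 50.5187 = 202.0746.

T² ≈ 202.0746


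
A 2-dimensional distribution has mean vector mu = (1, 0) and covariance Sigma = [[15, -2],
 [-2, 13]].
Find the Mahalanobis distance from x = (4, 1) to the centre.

Step 1 — centre the observation: (x - mu) = (3, 1).

Step 2 — invert Sigma. det(Sigma) = 15·13 - (-2)² = 191.
  Sigma^{-1} = (1/det) · [[d, -b], [-b, a]] = [[0.0681, 0.0105],
 [0.0105, 0.0785]].

Step 3 — form the quadratic (x - mu)^T · Sigma^{-1} · (x - mu):
  Sigma^{-1} · (x - mu) = (0.2147, 0.1099).
  (x - mu)^T · [Sigma^{-1} · (x - mu)] = (3)·(0.2147) + (1)·(0.1099) = 0.7539.

Step 4 — take square root: d = √(0.7539) ≈ 0.8683.

d(x, mu) = √(0.7539) ≈ 0.8683


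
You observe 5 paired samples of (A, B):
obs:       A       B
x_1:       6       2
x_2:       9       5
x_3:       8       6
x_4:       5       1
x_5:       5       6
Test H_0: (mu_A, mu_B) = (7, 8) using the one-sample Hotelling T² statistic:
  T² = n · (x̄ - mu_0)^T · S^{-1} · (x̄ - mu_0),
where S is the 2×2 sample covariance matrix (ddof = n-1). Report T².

Step 1 — sample mean vector:
  mean(A) = (6 + 9 + 8 + 5 + 5) / 5 = 33/5 = 6.6
  mean(B) = (2 + 5 + 6 + 1 + 6) / 5 = 20/5 = 4
  x̄ = (6.6, 4),  deviation x̄ - mu_0 = (6.6, 4) - (7, 8) = (-0.4, -4).

Step 2 — sample covariance matrix, S[i,j] = (1/(n-1)) · Σ_k (x_{k,i} - mean_i) · (x_{k,j} - mean_j), divisor n-1 = 4:
  S[A,A] = ((-0.6)·(-0.6) + (2.4)·(2.4) + (1.4)·(1.4) + (-1.6)·(-1.6) + (-1.6)·(-1.6)) / 4 = 13.2/4 = 3.3
  S[A,B] = ((-0.6)·(-2) + (2.4)·(1) + (1.4)·(2) + (-1.6)·(-3) + (-1.6)·(2)) / 4 = 8/4 = 2
  S[B,B] = ((-2)·(-2) + (1)·(1) + (2)·(2) + (-3)·(-3) + (2)·(2)) / 4 = 22/4 = 5.5
  S = [[3.3, 2],
 [2, 5.5]].

Step 3 — invert S. det(S) = 3.3·5.5 - (2)² = 14.15.
  S^{-1} = (1/det) · [[d, -b], [-b, a]] = [[0.3887, -0.1413],
 [-0.1413, 0.2332]].

Step 4 — quadratic form (x̄ - mu_0)^T · S^{-1} · (x̄ - mu_0):
  S^{-1} · (x̄ - mu_0) = (0.4099, -0.8763),
  (x̄ - mu_0)^T · [...] = (-0.4)·(0.4099) + (-4)·(-0.8763) = 3.3413.

Step 5 — scale by n: T² = 5 · 3.3413 = 16.7067.

T² ≈ 16.7067


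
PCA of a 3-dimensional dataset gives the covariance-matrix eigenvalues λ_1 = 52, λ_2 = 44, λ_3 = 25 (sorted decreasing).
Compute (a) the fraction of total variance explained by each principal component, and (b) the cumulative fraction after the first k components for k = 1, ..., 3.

Step 1 — total variance = trace(Sigma) = Σ λ_i = 52 + 44 + 25 = 121.

Step 2 — fraction explained by component i = λ_i / Σ λ:
  PC1: 52/121 = 0.4298
  PC2: 44/121 = 0.3636
  PC3: 25/121 = 0.2066

Step 3 — cumulative fraction after k components = (λ_1 + ... + λ_k) / Σ λ:
  k = 1: 52/121 = 0.4298
  k = 2: (52 + 44)/121 = 96/121 = 0.7934
  k = 3: (52 + 44 + 25)/121 = 121/121 = 1

Summary (fraction, with percent):

explained: PC1 0.4298 (42.98%), PC2 0.3636 (36.36%), PC3 0.2066 (20.66%);  cumulative: 0.4298, 0.7934, 1


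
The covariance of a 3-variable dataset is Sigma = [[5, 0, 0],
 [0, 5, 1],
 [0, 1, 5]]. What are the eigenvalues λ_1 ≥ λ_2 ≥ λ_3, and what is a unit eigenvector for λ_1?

Step 1 — characteristic polynomial p(λ) = det(λI - Sigma) = λ³ - tr·λ² + c_1·λ - det, where tr = trace, c_1 = sum of the principal 2×2 minors, det = det(Sigma):
  tr = 5 + 5 + 5 = 15,
  c_1 = (5·5 - (0)²) + (5·5 - (0)²) + (5·5 - (1)²) = 25 + 25 + 24 = 74,
  det = 5·(5·5 - (1)²) - (0)·((0)·5 - (1)·(0)) + (0)·((0)·(1) - 5·(0)) = 5·(24) - (0)·(0) + (0)·(0) = 120.
  So p(λ) = λ³ - 15λ² + 74λ - 120.
Step 2 — look for an integer root (rational root theorem: any rational root is an integer divisor of 120). Testing λ = 4:
  p(4) = 64 - 240 + 296 - 120 = 0  ✓
  Dividing out (λ - 4): p(λ) = (λ - 4)(λ² - 11λ + 30).
Step 3 — remaining eigenvalues from the quadratic λ² - 11λ + 30 = 0:
  Δ = 11² - 4·30 = 121 - 120 = 1,  λ = (11 ± √1)/2 = (11 ± 1)/2 = 6 or 5.
  Sorted: λ_1 = 6,  λ_2 = 5,  λ_3 = 4  (check: sum = 15 = tr ✓).

Step 4 — unit eigenvector for λ_1 = 6: v spans the null space of (Sigma - λ_1 I), whose rows are
  r_1 = (-1, 0, 0),  r_2 = (0, -1, 1),  r_3 = (0, 1, -1).
  v is orthogonal to every row, so take v ∝ r_1 × r_2 = ((0)·(1) - (0)·(-1), (0)·(0) - (-1)·(1), (-1)·(-1) - (0)·(0)) = (0, 1, 1).
  Let u = (0, 1, 1).
  ||u|| = √((0)² + (1)² + (1)²) = √(2) ≈ 1.4142,  v_1 = u/||u|| ≈ (0, 0.7071, 0.7071) (||v_1|| = 1).

λ_1 = 6,  λ_2 = 5,  λ_3 = 4;  v_1 ≈ (0, 0.7071, 0.7071)


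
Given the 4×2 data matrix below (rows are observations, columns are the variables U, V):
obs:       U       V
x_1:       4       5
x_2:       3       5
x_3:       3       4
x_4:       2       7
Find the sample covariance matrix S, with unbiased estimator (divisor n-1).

Step 1 — column means:
  mean(U) = (4 + 3 + 3 + 2) / 4 = 12/4 = 3
  mean(V) = (5 + 5 + 4 + 7) / 4 = 21/4 = 5.25

Step 2 — sample covariance S[i,j] = (1/(n-1)) · Σ_k (x_{k,i} - mean_i) · (x_{k,j} - mean_j), with n-1 = 3.
  S[U,U] = ((1)·(1) + (0)·(0) + (0)·(0) + (-1)·(-1)) / 3 = 2/3 = 0.6667
  S[U,V] = ((1)·(-0.25) + (0)·(-0.25) + (0)·(-1.25) + (-1)·(1.75)) / 3 = -2/3 = -0.6667
  S[V,V] = ((-0.25)·(-0.25) + (-0.25)·(-0.25) + (-1.25)·(-1.25) + (1.75)·(1.75)) / 3 = 4.75/3 = 1.5833

S is symmetric (S[j,i] = S[i,j]). Assembling:

S = [[0.6667, -0.6667],
 [-0.6667, 1.5833]]


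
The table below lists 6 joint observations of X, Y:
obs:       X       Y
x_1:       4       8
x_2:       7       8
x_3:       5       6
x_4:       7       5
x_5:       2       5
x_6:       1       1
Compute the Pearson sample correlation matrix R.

Step 1 — column means:
  mean(X) = (4 + 7 + 5 + 7 + 2 + 1) / 6 = 26/6 = 4.3333
  mean(Y) = (8 + 8 + 6 + 5 + 5 + 1) / 6 = 33/6 = 5.5

Step 2 — sample variances and covariances s[i,j] = (1/(n-1)) · Σ_k (x_{k,i} - mean_i) · (x_{k,j} - mean_j), with n-1 = 5:
  s[X,X] = ((-0.3333)·(-0.3333) + (2.6667)·(2.6667) + (0.6667)·(0.6667) + (2.6667)·(2.6667) + (-2.3333)·(-2.3333) + (-3.3333)·(-3.3333)) / 5 = 31.3333/5 = 6.2667
  s[X,Y] = ((-0.3333)·(2.5) + (2.6667)·(2.5) + (0.6667)·(0.5) + (2.6667)·(-0.5) + (-2.3333)·(-0.5) + (-3.3333)·(-4.5)) / 5 = 21/5 = 4.2
  s[Y,Y] = ((2.5)·(2.5) + (2.5)·(2.5) + (0.5)·(0.5) + (-0.5)·(-0.5) + (-0.5)·(-0.5) + (-4.5)·(-4.5)) / 5 = 33.5/5 = 6.7
  Sample standard deviations s_i = √(s[i,i]):
  s(X) = √(6.2667) = 2.5033
  s(Y) = √(6.7) = 2.5884

Step 3 — r_{ij} = s_{ij} / (s_i · s_j):
  r[X,X] = 1 (diagonal).
  r[X,Y] = 4.2 / (2.5033 · 2.5884) = 4.2 / 6.4797 = 0.6482
  r[Y,Y] = 1 (diagonal).

R is symmetric with unit diagonal. Assembling:

R = [[1, 0.6482],
 [0.6482, 1]]


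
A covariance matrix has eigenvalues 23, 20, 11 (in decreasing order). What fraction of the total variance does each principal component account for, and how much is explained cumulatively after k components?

Step 1 — total variance = trace(Sigma) = Σ λ_i = 23 + 20 + 11 = 54.

Step 2 — fraction explained by component i = λ_i / Σ λ:
  PC1: 23/54 = 0.4259
  PC2: 20/54 = 0.3704
  PC3: 11/54 = 0.2037

Step 3 — cumulative fraction after k components = (λ_1 + ... + λ_k) / Σ λ:
  k = 1: 23/54 = 0.4259
  k = 2: (23 + 20)/54 = 43/54 = 0.7963
  k = 3: (23 + 20 + 11)/54 = 54/54 = 1

Summary (fraction, with percent):

explained: PC1 0.4259 (42.59%), PC2 0.3704 (37.04%), PC3 0.2037 (20.37%);  cumulative: 0.4259, 0.7963, 1


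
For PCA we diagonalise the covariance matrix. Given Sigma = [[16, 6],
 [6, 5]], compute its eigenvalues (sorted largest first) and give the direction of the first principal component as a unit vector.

Step 1 — characteristic polynomial of 2×2 Sigma:
  det(Sigma - λI) = λ² - trace · λ + det = 0.
  trace = 16 + 5 = 21, det = 16·5 - (6)² = 44.
Step 2 — discriminant:
  Δ = trace² - 4·det = 441 - 176 = 265.
Step 3 — eigenvalues:
  λ = (trace ± √Δ)/2 = (21 ± 16.2788)/2,
  λ_1 = 18.6394,  λ_2 = 2.3606.

Step 4 — unit eigenvector for λ_1: solve (Sigma - λ_1 I)v = 0. First row:
  (16 - 18.6394)·v_x + (6)·v_y = 0, i.e. (-2.6394)·v_x + (6)·v_y = 0,
  so v ∝ (b, λ_1 - a) = (6, 2.6394) = u.
  ||u|| = √((6)² + (2.6394)²) = √(42.9665) ≈ 6.5549,
  v_1 = u/||u|| ≈ (0.9153, 0.4027) (||v_1|| = 1).

λ_1 = 18.6394,  λ_2 = 2.3606;  v_1 ≈ (0.9153, 0.4027)


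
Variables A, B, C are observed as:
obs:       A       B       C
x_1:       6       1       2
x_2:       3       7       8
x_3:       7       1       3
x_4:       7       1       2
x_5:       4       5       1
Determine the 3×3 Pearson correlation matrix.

Step 1 — column means:
  mean(A) = (6 + 3 + 7 + 7 + 4) / 5 = 27/5 = 5.4
  mean(B) = (1 + 7 + 1 + 1 + 5) / 5 = 15/5 = 3
  mean(C) = (2 + 8 + 3 + 2 + 1) / 5 = 16/5 = 3.2

Step 2 — sample variances and covariances s[i,j] = (1/(n-1)) · Σ_k (x_{k,i} - mean_i) · (x_{k,j} - mean_j), with n-1 = 4:
  s[A,A] = ((0.6)·(0.6) + (-2.4)·(-2.4) + (1.6)·(1.6) + (1.6)·(1.6) + (-1.4)·(-1.4)) / 4 = 13.2/4 = 3.3
  s[A,B] = ((0.6)·(-2) + (-2.4)·(4) + (1.6)·(-2) + (1.6)·(-2) + (-1.4)·(2)) / 4 = -20/4 = -5
  s[A,C] = ((0.6)·(-1.2) + (-2.4)·(4.8) + (1.6)·(-0.2) + (1.6)·(-1.2) + (-1.4)·(-2.2)) / 4 = -11.4/4 = -2.85
  s[B,B] = ((-2)·(-2) + (4)·(4) + (-2)·(-2) + (-2)·(-2) + (2)·(2)) / 4 = 32/4 = 8
  s[B,C] = ((-2)·(-1.2) + (4)·(4.8) + (-2)·(-0.2) + (-2)·(-1.2) + (2)·(-2.2)) / 4 = 20/4 = 5
  s[C,C] = ((-1.2)·(-1.2) + (4.8)·(4.8) + (-0.2)·(-0.2) + (-1.2)·(-1.2) + (-2.2)·(-2.2)) / 4 = 30.8/4 = 7.7
  Sample standard deviations s_i = √(s[i,i]):
  s(A) = √(3.3) = 1.8166
  s(B) = √(8) = 2.8284
  s(C) = √(7.7) = 2.7749

Step 3 — r_{ij} = s_{ij} / (s_i · s_j):
  r[A,A] = 1 (diagonal).
  r[A,B] = -5 / (1.8166 · 2.8284) = -5 / 5.1381 = -0.9731
  r[A,C] = -2.85 / (1.8166 · 2.7749) = -2.85 / 5.0408 = -0.5654
  r[B,B] = 1 (diagonal).
  r[B,C] = 5 / (2.8284 · 2.7749) = 5 / 7.8486 = 0.6371
  r[C,C] = 1 (diagonal).

R is symmetric with unit diagonal. Assembling:

R = [[1, -0.9731, -0.5654],
 [-0.9731, 1, 0.6371],
 [-0.5654, 0.6371, 1]]


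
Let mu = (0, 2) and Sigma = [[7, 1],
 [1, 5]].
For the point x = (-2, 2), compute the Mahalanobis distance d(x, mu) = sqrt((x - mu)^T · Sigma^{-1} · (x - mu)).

Step 1 — centre the observation: (x - mu) = (-2, 0).

Step 2 — invert Sigma. det(Sigma) = 7·5 - (1)² = 34.
  Sigma^{-1} = (1/det) · [[d, -b], [-b, a]] = [[0.1471, -0.0294],
 [-0.0294, 0.2059]].

Step 3 — form the quadratic (x - mu)^T · Sigma^{-1} · (x - mu):
  Sigma^{-1} · (x - mu) = (-0.2941, 0.0588).
  (x - mu)^T · [Sigma^{-1} · (x - mu)] = (-2)·(-0.2941) + (0)·(0.0588) = 0.5882.

Step 4 — take square root: d = √(0.5882) ≈ 0.767.

d(x, mu) = √(0.5882) ≈ 0.767


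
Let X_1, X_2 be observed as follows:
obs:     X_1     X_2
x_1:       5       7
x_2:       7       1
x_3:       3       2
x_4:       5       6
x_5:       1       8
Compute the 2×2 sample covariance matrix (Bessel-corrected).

Step 1 — column means:
  mean(X_1) = (5 + 7 + 3 + 5 + 1) / 5 = 21/5 = 4.2
  mean(X_2) = (7 + 1 + 2 + 6 + 8) / 5 = 24/5 = 4.8

Step 2 — sample covariance S[i,j] = (1/(n-1)) · Σ_k (x_{k,i} - mean_i) · (x_{k,j} - mean_j), with n-1 = 4.
  S[X_1,X_1] = ((0.8)·(0.8) + (2.8)·(2.8) + (-1.2)·(-1.2) + (0.8)·(0.8) + (-3.2)·(-3.2)) / 4 = 20.8/4 = 5.2
  S[X_1,X_2] = ((0.8)·(2.2) + (2.8)·(-3.8) + (-1.2)·(-2.8) + (0.8)·(1.2) + (-3.2)·(3.2)) / 4 = -14.8/4 = -3.7
  S[X_2,X_2] = ((2.2)·(2.2) + (-3.8)·(-3.8) + (-2.8)·(-2.8) + (1.2)·(1.2) + (3.2)·(3.2)) / 4 = 38.8/4 = 9.7

S is symmetric (S[j,i] = S[i,j]). Assembling:

S = [[5.2, -3.7],
 [-3.7, 9.7]]


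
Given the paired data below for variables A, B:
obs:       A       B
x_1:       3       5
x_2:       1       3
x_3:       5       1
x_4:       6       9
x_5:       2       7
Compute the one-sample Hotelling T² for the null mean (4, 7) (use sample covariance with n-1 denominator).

Step 1 — sample mean vector:
  mean(A) = (3 + 1 + 5 + 6 + 2) / 5 = 17/5 = 3.4
  mean(B) = (5 + 3 + 1 + 9 + 7) / 5 = 25/5 = 5
  x̄ = (3.4, 5),  deviation x̄ - mu_0 = (3.4, 5) - (4, 7) = (-0.6, -2).

Step 2 — sample covariance matrix, S[i,j] = (1/(n-1)) · Σ_k (x_{k,i} - mean_i) · (x_{k,j} - mean_j), divisor n-1 = 4:
  S[A,A] = ((-0.4)·(-0.4) + (-2.4)·(-2.4) + (1.6)·(1.6) + (2.6)·(2.6) + (-1.4)·(-1.4)) / 4 = 17.2/4 = 4.3
  S[A,B] = ((-0.4)·(0) + (-2.4)·(-2) + (1.6)·(-4) + (2.6)·(4) + (-1.4)·(2)) / 4 = 6/4 = 1.5
  S[B,B] = ((0)·(0) + (-2)·(-2) + (-4)·(-4) + (4)·(4) + (2)·(2)) / 4 = 40/4 = 10
  S = [[4.3, 1.5],
 [1.5, 10]].

Step 3 — invert S. det(S) = 4.3·10 - (1.5)² = 40.75.
  S^{-1} = (1/det) · [[d, -b], [-b, a]] = [[0.2454, -0.0368],
 [-0.0368, 0.1055]].

Step 4 — quadratic form (x̄ - mu_0)^T · S^{-1} · (x̄ - mu_0):
  S^{-1} · (x̄ - mu_0) = (-0.0736, -0.189),
  (x̄ - mu_0)^T · [...] = (-0.6)·(-0.0736) + (-2)·(-0.189) = 0.4221.

Step 5 — scale by n: T² = 5 · 0.4221 = 2.1104.

T² ≈ 2.1104


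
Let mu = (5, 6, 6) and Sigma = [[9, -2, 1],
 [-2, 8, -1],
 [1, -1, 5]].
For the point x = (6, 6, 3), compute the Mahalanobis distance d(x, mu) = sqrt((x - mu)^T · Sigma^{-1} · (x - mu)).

Step 1 — centre the observation: (x - mu) = (1, 0, -3).

Step 2 — invert Sigma (cofactor / det for 3×3, or solve directly):
  Sigma^{-1} = [[0.1193, 0.0275, -0.0183],
 [0.0275, 0.1346, 0.0214],
 [-0.0183, 0.0214, 0.208]].

Step 3 — form the quadratic (x - mu)^T · Sigma^{-1} · (x - mu):
  Sigma^{-1} · (x - mu) = (0.1743, -0.0367, -0.6422).
  (x - mu)^T · [Sigma^{-1} · (x - mu)] = (1)·(0.1743) + (0)·(-0.0367) + (-3)·(-0.6422) = 2.1009.

Step 4 — take square root: d = √(2.1009) ≈ 1.4495.

d(x, mu) = √(2.1009) ≈ 1.4495


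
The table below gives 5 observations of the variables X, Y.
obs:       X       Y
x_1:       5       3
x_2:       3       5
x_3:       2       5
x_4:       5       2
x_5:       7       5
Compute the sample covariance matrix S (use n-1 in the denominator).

Step 1 — column means:
  mean(X) = (5 + 3 + 2 + 5 + 7) / 5 = 22/5 = 4.4
  mean(Y) = (3 + 5 + 5 + 2 + 5) / 5 = 20/5 = 4

Step 2 — sample covariance S[i,j] = (1/(n-1)) · Σ_k (x_{k,i} - mean_i) · (x_{k,j} - mean_j), with n-1 = 4.
  S[X,X] = ((0.6)·(0.6) + (-1.4)·(-1.4) + (-2.4)·(-2.4) + (0.6)·(0.6) + (2.6)·(2.6)) / 4 = 15.2/4 = 3.8
  S[X,Y] = ((0.6)·(-1) + (-1.4)·(1) + (-2.4)·(1) + (0.6)·(-2) + (2.6)·(1)) / 4 = -3/4 = -0.75
  S[Y,Y] = ((-1)·(-1) + (1)·(1) + (1)·(1) + (-2)·(-2) + (1)·(1)) / 4 = 8/4 = 2

S is symmetric (S[j,i] = S[i,j]). Assembling:

S = [[3.8, -0.75],
 [-0.75, 2]]


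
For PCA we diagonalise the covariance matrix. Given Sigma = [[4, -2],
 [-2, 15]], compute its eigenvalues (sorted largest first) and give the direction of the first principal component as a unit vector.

Step 1 — characteristic polynomial of 2×2 Sigma:
  det(Sigma - λI) = λ² - trace · λ + det = 0.
  trace = 4 + 15 = 19, det = 4·15 - (-2)² = 56.
Step 2 — discriminant:
  Δ = trace² - 4·det = 361 - 224 = 137.
Step 3 — eigenvalues:
  λ = (trace ± √Δ)/2 = (19 ± 11.7047)/2,
  λ_1 = 15.3523,  λ_2 = 3.6477.

Step 4 — unit eigenvector for λ_1: solve (Sigma - λ_1 I)v = 0. First row:
  (4 - 15.3523)·v_x + (-2)·v_y = 0, i.e. (-11.3523)·v_x + (-2)·v_y = 0,
  so v ∝ (b, λ_1 - a) = (-2, 11.3523); multiply by -1 so the first entry is positive: u = (2, -11.3523).
  ||u|| = √((2)² + (-11.3523)²) = √(132.8758) ≈ 11.5272,
  v_1 = u/||u|| ≈ (0.1735, -0.9848) (||v_1|| = 1).

λ_1 = 15.3523,  λ_2 = 3.6477;  v_1 ≈ (0.1735, -0.9848)


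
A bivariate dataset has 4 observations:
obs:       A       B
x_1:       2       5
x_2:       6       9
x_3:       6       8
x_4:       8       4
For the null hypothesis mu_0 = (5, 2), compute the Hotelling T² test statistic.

Step 1 — sample mean vector:
  mean(A) = (2 + 6 + 6 + 8) / 4 = 22/4 = 5.5
  mean(B) = (5 + 9 + 8 + 4) / 4 = 26/4 = 6.5
  x̄ = (5.5, 6.5),  deviation x̄ - mu_0 = (5.5, 6.5) - (5, 2) = (0.5, 4.5).

Step 2 — sample covariance matrix, S[i,j] = (1/(n-1)) · Σ_k (x_{k,i} - mean_i) · (x_{k,j} - mean_j), divisor n-1 = 3:
  S[A,A] = ((-3.5)·(-3.5) + (0.5)·(0.5) + (0.5)·(0.5) + (2.5)·(2.5)) / 3 = 19/3 = 6.3333
  S[A,B] = ((-3.5)·(-1.5) + (0.5)·(2.5) + (0.5)·(1.5) + (2.5)·(-2.5)) / 3 = 1/3 = 0.3333
  S[B,B] = ((-1.5)·(-1.5) + (2.5)·(2.5) + (1.5)·(1.5) + (-2.5)·(-2.5)) / 3 = 17/3 = 5.6667
  S = [[6.3333, 0.3333],
 [0.3333, 5.6667]].

Step 3 — invert S. det(S) = 6.3333·5.6667 - (0.3333)² = 35.7778.
  S^{-1} = (1/det) · [[d, -b], [-b, a]] = [[0.1584, -0.0093],
 [-0.0093, 0.177]].

Step 4 — quadratic form (x̄ - mu_0)^T · S^{-1} · (x̄ - mu_0):
  S^{-1} · (x̄ - mu_0) = (0.0373, 0.7919),
  (x̄ - mu_0)^T · [...] = (0.5)·(0.0373) + (4.5)·(0.7919) = 3.5823.

Step 5 — scale by n: T² = 4 · 3.5823 = 14.3292.

T² ≈ 14.3292


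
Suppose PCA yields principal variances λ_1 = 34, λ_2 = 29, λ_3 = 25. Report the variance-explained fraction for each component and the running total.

Step 1 — total variance = trace(Sigma) = Σ λ_i = 34 + 29 + 25 = 88.

Step 2 — fraction explained by component i = λ_i / Σ λ:
  PC1: 34/88 = 0.3864
  PC2: 29/88 = 0.3295
  PC3: 25/88 = 0.2841

Step 3 — cumulative fraction after k components = (λ_1 + ... + λ_k) / Σ λ:
  k = 1: 34/88 = 0.3864
  k = 2: (34 + 29)/88 = 63/88 = 0.7159
  k = 3: (34 + 29 + 25)/88 = 88/88 = 1

Summary (fraction, with percent):

explained: PC1 0.3864 (38.64%), PC2 0.3295 (32.95%), PC3 0.2841 (28.41%);  cumulative: 0.3864, 0.7159, 1


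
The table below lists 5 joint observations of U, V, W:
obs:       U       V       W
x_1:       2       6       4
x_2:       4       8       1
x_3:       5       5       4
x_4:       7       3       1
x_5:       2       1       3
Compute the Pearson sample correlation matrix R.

Step 1 — column means:
  mean(U) = (2 + 4 + 5 + 7 + 2) / 5 = 20/5 = 4
  mean(V) = (6 + 8 + 5 + 3 + 1) / 5 = 23/5 = 4.6
  mean(W) = (4 + 1 + 4 + 1 + 3) / 5 = 13/5 = 2.6

Step 2 — sample variances and covariances s[i,j] = (1/(n-1)) · Σ_k (x_{k,i} - mean_i) · (x_{k,j} - mean_j), with n-1 = 4:
  s[U,U] = ((-2)·(-2) + (0)·(0) + (1)·(1) + (3)·(3) + (-2)·(-2)) / 4 = 18/4 = 4.5
  s[U,V] = ((-2)·(1.4) + (0)·(3.4) + (1)·(0.4) + (3)·(-1.6) + (-2)·(-3.6)) / 4 = 0/4 = 0
  s[U,W] = ((-2)·(1.4) + (0)·(-1.6) + (1)·(1.4) + (3)·(-1.6) + (-2)·(0.4)) / 4 = -7/4 = -1.75
  s[V,V] = ((1.4)·(1.4) + (3.4)·(3.4) + (0.4)·(0.4) + (-1.6)·(-1.6) + (-3.6)·(-3.6)) / 4 = 29.2/4 = 7.3
  s[V,W] = ((1.4)·(1.4) + (3.4)·(-1.6) + (0.4)·(1.4) + (-1.6)·(-1.6) + (-3.6)·(0.4)) / 4 = -1.8/4 = -0.45
  s[W,W] = ((1.4)·(1.4) + (-1.6)·(-1.6) + (1.4)·(1.4) + (-1.6)·(-1.6) + (0.4)·(0.4)) / 4 = 9.2/4 = 2.3
  Sample standard deviations s_i = √(s[i,i]):
  s(U) = √(4.5) = 2.1213
  s(V) = √(7.3) = 2.7019
  s(W) = √(2.3) = 1.5166

Step 3 — r_{ij} = s_{ij} / (s_i · s_j):
  r[U,U] = 1 (diagonal).
  r[U,V] = 0 / (2.1213 · 2.7019) = 0 / 5.7315 = 0
  r[U,W] = -1.75 / (2.1213 · 1.5166) = -1.75 / 3.2171 = -0.544
  r[V,V] = 1 (diagonal).
  r[V,W] = -0.45 / (2.7019 · 1.5166) = -0.45 / 4.0976 = -0.1098
  r[W,W] = 1 (diagonal).

R is symmetric with unit diagonal. Assembling:

R = [[1, 0, -0.544],
 [0, 1, -0.1098],
 [-0.544, -0.1098, 1]]


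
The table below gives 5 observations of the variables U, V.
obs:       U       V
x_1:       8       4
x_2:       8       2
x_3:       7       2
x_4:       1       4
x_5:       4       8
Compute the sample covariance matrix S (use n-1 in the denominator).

Step 1 — column means:
  mean(U) = (8 + 8 + 7 + 1 + 4) / 5 = 28/5 = 5.6
  mean(V) = (4 + 2 + 2 + 4 + 8) / 5 = 20/5 = 4

Step 2 — sample covariance S[i,j] = (1/(n-1)) · Σ_k (x_{k,i} - mean_i) · (x_{k,j} - mean_j), with n-1 = 4.
  S[U,U] = ((2.4)·(2.4) + (2.4)·(2.4) + (1.4)·(1.4) + (-4.6)·(-4.6) + (-1.6)·(-1.6)) / 4 = 37.2/4 = 9.3
  S[U,V] = ((2.4)·(0) + (2.4)·(-2) + (1.4)·(-2) + (-4.6)·(0) + (-1.6)·(4)) / 4 = -14/4 = -3.5
  S[V,V] = ((0)·(0) + (-2)·(-2) + (-2)·(-2) + (0)·(0) + (4)·(4)) / 4 = 24/4 = 6

S is symmetric (S[j,i] = S[i,j]). Assembling:

S = [[9.3, -3.5],
 [-3.5, 6]]


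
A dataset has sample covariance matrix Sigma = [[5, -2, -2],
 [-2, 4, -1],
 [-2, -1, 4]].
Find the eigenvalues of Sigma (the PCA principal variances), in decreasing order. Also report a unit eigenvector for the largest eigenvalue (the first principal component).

Step 1 — characteristic polynomial p(λ) = det(λI - Sigma) = λ³ - tr·λ² + c_1·λ - det, where tr = trace, c_1 = sum of the principal 2×2 minors, det = det(Sigma):
  tr = 5 + 4 + 4 = 13,
  c_1 = (5·4 - (-2)²) + (5·4 - (-2)²) + (4·4 - (-1)²) = 16 + 16 + 15 = 47,
  det = 5·(4·4 - (-1)²) - (-2)·((-2)·4 - (-1)·(-2)) + (-2)·((-2)·(-1) - 4·(-2)) = 5·(15) - (-2)·(-10) + (-2)·(10) = 35.
  So p(λ) = λ³ - 13λ² + 47λ - 35.
Step 2 — look for an integer root (rational root theorem: any rational root is an integer divisor of 35). Testing λ = 1:
  p(1) = 1 - 13 + 47 - 35 = 0  ✓
  Dividing out (λ - 1): p(λ) = (λ - 1)(λ² - 12λ + 35).
Step 3 — remaining eigenvalues from the quadratic λ² - 12λ + 35 = 0:
  Δ = 12² - 4·35 = 144 - 140 = 4,  λ = (12 ± √4)/2 = (12 ± 2)/2 = 7 or 5.
  Sorted: λ_1 = 7,  λ_2 = 5,  λ_3 = 1  (check: sum = 13 = tr ✓).

Step 4 — unit eigenvector for λ_1 = 7: v spans the null space of (Sigma - λ_1 I), whose rows are
  r_1 = (-2, -2, -2),  r_2 = (-2, -3, -1),  r_3 = (-2, -1, -3).
  v is orthogonal to every row, so take v ∝ r_1 × r_2 = ((-2)·(-1) - (-2)·(-3), (-2)·(-2) - (-2)·(-1), (-2)·(-3) - (-2)·(-2)) = (-4, 2, 2).
  Rescale (divide by 2; multiply by -1 so the first nonzero entry is positive): u = (2, -1, -1).
  ||u|| = √((2)² + (-1)² + (-1)²) = √(6) ≈ 2.4495,  v_1 = u/||u|| ≈ (0.8165, -0.4082, -0.4082) (||v_1|| = 1).

λ_1 = 7,  λ_2 = 5,  λ_3 = 1;  v_1 ≈ (0.8165, -0.4082, -0.4082)


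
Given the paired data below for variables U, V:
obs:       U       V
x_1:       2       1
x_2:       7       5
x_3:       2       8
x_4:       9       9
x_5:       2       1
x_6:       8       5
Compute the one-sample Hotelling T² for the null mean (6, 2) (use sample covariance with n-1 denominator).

Step 1 — sample mean vector:
  mean(U) = (2 + 7 + 2 + 9 + 2 + 8) / 6 = 30/6 = 5
  mean(V) = (1 + 5 + 8 + 9 + 1 + 5) / 6 = 29/6 = 4.8333
  x̄ = (5, 4.8333),  deviation x̄ - mu_0 = (5, 4.8333) - (6, 2) = (-1, 2.8333).

Step 2 — sample covariance matrix, S[i,j] = (1/(n-1)) · Σ_k (x_{k,i} - mean_i) · (x_{k,j} - mean_j), divisor n-1 = 5:
  S[U,U] = ((-3)·(-3) + (2)·(2) + (-3)·(-3) + (4)·(4) + (-3)·(-3) + (3)·(3)) / 5 = 56/5 = 11.2
  S[U,V] = ((-3)·(-3.8333) + (2)·(0.1667) + (-3)·(3.1667) + (4)·(4.1667) + (-3)·(-3.8333) + (3)·(0.1667)) / 5 = 31/5 = 6.2
  S[V,V] = ((-3.8333)·(-3.8333) + (0.1667)·(0.1667) + (3.1667)·(3.1667) + (4.1667)·(4.1667) + (-3.8333)·(-3.8333) + (0.1667)·(0.1667)) / 5 = 56.8333/5 = 11.3667
  S = [[11.2, 6.2],
 [6.2, 11.3667]].

Step 3 — invert S. det(S) = 11.2·11.3667 - (6.2)² = 88.8667.
  S^{-1} = (1/det) · [[d, -b], [-b, a]] = [[0.1279, -0.0698],
 [-0.0698, 0.126]].

Step 4 — quadratic form (x̄ - mu_0)^T · S^{-1} · (x̄ - mu_0):
  S^{-1} · (x̄ - mu_0) = (-0.3256, 0.4269),
  (x̄ - mu_0)^T · [...] = (-1)·(-0.3256) + (2.8333)·(0.4269) = 1.535.

Step 5 — scale by n: T² = 6 · 1.535 = 9.2101.

T² ≈ 9.2101


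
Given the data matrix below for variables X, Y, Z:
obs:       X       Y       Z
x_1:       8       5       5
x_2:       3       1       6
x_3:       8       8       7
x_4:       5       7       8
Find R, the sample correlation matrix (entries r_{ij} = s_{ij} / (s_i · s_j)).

Step 1 — column means:
  mean(X) = (8 + 3 + 8 + 5) / 4 = 24/4 = 6
  mean(Y) = (5 + 1 + 8 + 7) / 4 = 21/4 = 5.25
  mean(Z) = (5 + 6 + 7 + 8) / 4 = 26/4 = 6.5

Step 2 — sample variances and covariances s[i,j] = (1/(n-1)) · Σ_k (x_{k,i} - mean_i) · (x_{k,j} - mean_j), with n-1 = 3:
  s[X,X] = ((2)·(2) + (-3)·(-3) + (2)·(2) + (-1)·(-1)) / 3 = 18/3 = 6
  s[X,Y] = ((2)·(-0.25) + (-3)·(-4.25) + (2)·(2.75) + (-1)·(1.75)) / 3 = 16/3 = 5.3333
  s[X,Z] = ((2)·(-1.5) + (-3)·(-0.5) + (2)·(0.5) + (-1)·(1.5)) / 3 = -2/3 = -0.6667
  s[Y,Y] = ((-0.25)·(-0.25) + (-4.25)·(-4.25) + (2.75)·(2.75) + (1.75)·(1.75)) / 3 = 28.75/3 = 9.5833
  s[Y,Z] = ((-0.25)·(-1.5) + (-4.25)·(-0.5) + (2.75)·(0.5) + (1.75)·(1.5)) / 3 = 6.5/3 = 2.1667
  s[Z,Z] = ((-1.5)·(-1.5) + (-0.5)·(-0.5) + (0.5)·(0.5) + (1.5)·(1.5)) / 3 = 5/3 = 1.6667
  Sample standard deviations s_i = √(s[i,i]):
  s(X) = √(6) = 2.4495
  s(Y) = √(9.5833) = 3.0957
  s(Z) = √(1.6667) = 1.291

Step 3 — r_{ij} = s_{ij} / (s_i · s_j):
  r[X,X] = 1 (diagonal).
  r[X,Y] = 5.3333 / (2.4495 · 3.0957) = 5.3333 / 7.5829 = 0.7033
  r[X,Z] = -0.6667 / (2.4495 · 1.291) = -0.6667 / 3.1623 = -0.2108
  r[Y,Y] = 1 (diagonal).
  r[Y,Z] = 2.1667 / (3.0957 · 1.291) = 2.1667 / 3.9965 = 0.5421
  r[Z,Z] = 1 (diagonal).

R is symmetric with unit diagonal. Assembling:

R = [[1, 0.7033, -0.2108],
 [0.7033, 1, 0.5421],
 [-0.2108, 0.5421, 1]]


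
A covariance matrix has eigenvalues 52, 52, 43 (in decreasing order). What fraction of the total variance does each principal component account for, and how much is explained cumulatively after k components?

Step 1 — total variance = trace(Sigma) = Σ λ_i = 52 + 52 + 43 = 147.

Step 2 — fraction explained by component i = λ_i / Σ λ:
  PC1: 52/147 = 0.3537
  PC2: 52/147 = 0.3537
  PC3: 43/147 = 0.2925

Step 3 — cumulative fraction after k components = (λ_1 + ... + λ_k) / Σ λ:
  k = 1: 52/147 = 0.3537
  k = 2: (52 + 52)/147 = 104/147 = 0.7075
  k = 3: (52 + 52 + 43)/147 = 147/147 = 1

Summary (fraction, with percent):

explained: PC1 0.3537 (35.37%), PC2 0.3537 (35.37%), PC3 0.2925 (29.25%);  cumulative: 0.3537, 0.7075, 1


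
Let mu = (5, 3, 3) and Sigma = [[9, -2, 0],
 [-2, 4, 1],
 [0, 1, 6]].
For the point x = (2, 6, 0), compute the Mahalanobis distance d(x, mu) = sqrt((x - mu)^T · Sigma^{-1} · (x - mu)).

Step 1 — centre the observation: (x - mu) = (-3, 3, -3).

Step 2 — invert Sigma (cofactor / det for 3×3, or solve directly):
  Sigma^{-1} = [[0.1257, 0.0656, -0.0109],
 [0.0656, 0.2951, -0.0492],
 [-0.0109, -0.0492, 0.1749]].

Step 3 — form the quadratic (x - mu)^T · Sigma^{-1} · (x - mu):
  Sigma^{-1} · (x - mu) = (-0.1475, 0.8361, -0.6393).
  (x - mu)^T · [Sigma^{-1} · (x - mu)] = (-3)·(-0.1475) + (3)·(0.8361) + (-3)·(-0.6393) = 4.8689.

Step 4 — take square root: d = √(4.8689) ≈ 2.2065.

d(x, mu) = √(4.8689) ≈ 2.2065


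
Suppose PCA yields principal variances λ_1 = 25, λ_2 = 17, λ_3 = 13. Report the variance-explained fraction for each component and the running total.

Step 1 — total variance = trace(Sigma) = Σ λ_i = 25 + 17 + 13 = 55.

Step 2 — fraction explained by component i = λ_i / Σ λ:
  PC1: 25/55 = 0.4545
  PC2: 17/55 = 0.3091
  PC3: 13/55 = 0.2364

Step 3 — cumulative fraction after k components = (λ_1 + ... + λ_k) / Σ λ:
  k = 1: 25/55 = 0.4545
  k = 2: (25 + 17)/55 = 42/55 = 0.7636
  k = 3: (25 + 17 + 13)/55 = 55/55 = 1

Summary (fraction, with percent):

explained: PC1 0.4545 (45.45%), PC2 0.3091 (30.91%), PC3 0.2364 (23.64%);  cumulative: 0.4545, 0.7636, 1


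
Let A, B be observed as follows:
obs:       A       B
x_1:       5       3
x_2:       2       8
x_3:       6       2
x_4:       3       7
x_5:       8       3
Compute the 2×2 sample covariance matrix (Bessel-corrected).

Step 1 — column means:
  mean(A) = (5 + 2 + 6 + 3 + 8) / 5 = 24/5 = 4.8
  mean(B) = (3 + 8 + 2 + 7 + 3) / 5 = 23/5 = 4.6

Step 2 — sample covariance S[i,j] = (1/(n-1)) · Σ_k (x_{k,i} - mean_i) · (x_{k,j} - mean_j), with n-1 = 4.
  S[A,A] = ((0.2)·(0.2) + (-2.8)·(-2.8) + (1.2)·(1.2) + (-1.8)·(-1.8) + (3.2)·(3.2)) / 4 = 22.8/4 = 5.7
  S[A,B] = ((0.2)·(-1.6) + (-2.8)·(3.4) + (1.2)·(-2.6) + (-1.8)·(2.4) + (3.2)·(-1.6)) / 4 = -22.4/4 = -5.6
  S[B,B] = ((-1.6)·(-1.6) + (3.4)·(3.4) + (-2.6)·(-2.6) + (2.4)·(2.4) + (-1.6)·(-1.6)) / 4 = 29.2/4 = 7.3

S is symmetric (S[j,i] = S[i,j]). Assembling:

S = [[5.7, -5.6],
 [-5.6, 7.3]]


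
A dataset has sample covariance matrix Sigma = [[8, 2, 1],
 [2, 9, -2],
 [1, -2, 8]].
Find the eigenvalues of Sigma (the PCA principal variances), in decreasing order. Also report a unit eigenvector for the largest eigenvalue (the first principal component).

Step 1 — characteristic polynomial p(λ) = det(λI - Sigma) = λ³ - tr·λ² + c_1·λ - det, where tr = trace, c_1 = sum of the principal 2×2 minors, det = det(Sigma):
  tr = 8 + 9 + 8 = 25,
  c_1 = (8·9 - (2)²) + (8·8 - (1)²) + (9·8 - (-2)²) = 68 + 63 + 68 = 199,
  det = 8·(9·8 - (-2)²) - (2)·((2)·8 - (-2)·(1)) + (1)·((2)·(-2) - 9·(1)) = 8·(68) - (2)·(18) + (1)·(-13) = 495.
  So p(λ) = λ³ - 25λ² + 199λ - 495.
Step 2 — look for an integer root (rational root theorem: any rational root is an integer divisor of 495). Testing λ = 5:
  p(5) = 125 - 625 + 995 - 495 = 0  ✓
  Dividing out (λ - 5): p(λ) = (λ - 5)(λ² - 20λ + 99).
Step 3 — remaining eigenvalues from the quadratic λ² - 20λ + 99 = 0:
  Δ = 20² - 4·99 = 400 - 396 = 4,  λ = (20 ± √4)/2 = (20 ± 2)/2 = 11 or 9.
  Sorted: λ_1 = 11,  λ_2 = 9,  λ_3 = 5  (check: sum = 25 = tr ✓).

Step 4 — unit eigenvector for λ_1 = 11: v spans the null space of (Sigma - λ_1 I), whose rows are
  r_1 = (-3, 2, 1),  r_2 = (2, -2, -2),  r_3 = (1, -2, -3).
  v is orthogonal to every row, so take v ∝ r_1 × r_2 = ((2)·(-2) - (1)·(-2), (1)·(2) - (-3)·(-2), (-3)·(-2) - (2)·(2)) = (-2, -4, 2).
  Rescale (divide by 2; multiply by -1 so the first nonzero entry is positive): u = (1, 2, -1).
  ||u|| = √((1)² + (2)² + (-1)²) = √(6) ≈ 2.4495,  v_1 = u/||u|| ≈ (0.4082, 0.8165, -0.4082) (||v_1|| = 1).

λ_1 = 11,  λ_2 = 9,  λ_3 = 5;  v_1 ≈ (0.4082, 0.8165, -0.4082)


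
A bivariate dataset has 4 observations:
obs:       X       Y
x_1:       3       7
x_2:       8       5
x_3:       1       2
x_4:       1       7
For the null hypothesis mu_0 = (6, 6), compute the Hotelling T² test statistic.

Step 1 — sample mean vector:
  mean(X) = (3 + 8 + 1 + 1) / 4 = 13/4 = 3.25
  mean(Y) = (7 + 5 + 2 + 7) / 4 = 21/4 = 5.25
  x̄ = (3.25, 5.25),  deviation x̄ - mu_0 = (3.25, 5.25) - (6, 6) = (-2.75, -0.75).

Step 2 — sample covariance matrix, S[i,j] = (1/(n-1)) · Σ_k (x_{k,i} - mean_i) · (x_{k,j} - mean_j), divisor n-1 = 3:
  S[X,X] = ((-0.25)·(-0.25) + (4.75)·(4.75) + (-2.25)·(-2.25) + (-2.25)·(-2.25)) / 3 = 32.75/3 = 10.9167
  S[X,Y] = ((-0.25)·(1.75) + (4.75)·(-0.25) + (-2.25)·(-3.25) + (-2.25)·(1.75)) / 3 = 1.75/3 = 0.5833
  S[Y,Y] = ((1.75)·(1.75) + (-0.25)·(-0.25) + (-3.25)·(-3.25) + (1.75)·(1.75)) / 3 = 16.75/3 = 5.5833
  S = [[10.9167, 0.5833],
 [0.5833, 5.5833]].

Step 3 — invert S. det(S) = 10.9167·5.5833 - (0.5833)² = 60.6111.
  S^{-1} = (1/det) · [[d, -b], [-b, a]] = [[0.0921, -0.0096],
 [-0.0096, 0.1801]].

Step 4 — quadratic form (x̄ - mu_0)^T · S^{-1} · (x̄ - mu_0):
  S^{-1} · (x̄ - mu_0) = (-0.2461, -0.1086),
  (x̄ - mu_0)^T · [...] = (-2.75)·(-0.2461) + (-0.75)·(-0.1086) = 0.7582.

Step 5 — scale by n: T² = 4 · 0.7582 = 3.033.

T² ≈ 3.033


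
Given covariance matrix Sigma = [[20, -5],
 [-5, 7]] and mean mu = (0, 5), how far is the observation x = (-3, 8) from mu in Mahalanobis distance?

Step 1 — centre the observation: (x - mu) = (-3, 3).

Step 2 — invert Sigma. det(Sigma) = 20·7 - (-5)² = 115.
  Sigma^{-1} = (1/det) · [[d, -b], [-b, a]] = [[0.0609, 0.0435],
 [0.0435, 0.1739]].

Step 3 — form the quadratic (x - mu)^T · Sigma^{-1} · (x - mu):
  Sigma^{-1} · (x - mu) = (-0.0522, 0.3913).
  (x - mu)^T · [Sigma^{-1} · (x - mu)] = (-3)·(-0.0522) + (3)·(0.3913) = 1.3304.

Step 4 — take square root: d = √(1.3304) ≈ 1.1534.

d(x, mu) = √(1.3304) ≈ 1.1534


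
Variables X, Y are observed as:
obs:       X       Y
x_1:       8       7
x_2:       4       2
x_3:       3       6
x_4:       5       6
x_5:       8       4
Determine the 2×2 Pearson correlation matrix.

Step 1 — column means:
  mean(X) = (8 + 4 + 3 + 5 + 8) / 5 = 28/5 = 5.6
  mean(Y) = (7 + 2 + 6 + 6 + 4) / 5 = 25/5 = 5

Step 2 — sample variances and covariances s[i,j] = (1/(n-1)) · Σ_k (x_{k,i} - mean_i) · (x_{k,j} - mean_j), with n-1 = 4:
  s[X,X] = ((2.4)·(2.4) + (-1.6)·(-1.6) + (-2.6)·(-2.6) + (-0.6)·(-0.6) + (2.4)·(2.4)) / 4 = 21.2/4 = 5.3
  s[X,Y] = ((2.4)·(2) + (-1.6)·(-3) + (-2.6)·(1) + (-0.6)·(1) + (2.4)·(-1)) / 4 = 4/4 = 1
  s[Y,Y] = ((2)·(2) + (-3)·(-3) + (1)·(1) + (1)·(1) + (-1)·(-1)) / 4 = 16/4 = 4
  Sample standard deviations s_i = √(s[i,i]):
  s(X) = √(5.3) = 2.3022
  s(Y) = √(4) = 2

Step 3 — r_{ij} = s_{ij} / (s_i · s_j):
  r[X,X] = 1 (diagonal).
  r[X,Y] = 1 / (2.3022 · 2) = 1 / 4.6043 = 0.2172
  r[Y,Y] = 1 (diagonal).

R is symmetric with unit diagonal. Assembling:

R = [[1, 0.2172],
 [0.2172, 1]]


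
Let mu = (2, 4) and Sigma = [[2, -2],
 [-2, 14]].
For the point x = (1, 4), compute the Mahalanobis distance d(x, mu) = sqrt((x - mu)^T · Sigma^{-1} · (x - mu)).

Step 1 — centre the observation: (x - mu) = (-1, 0).

Step 2 — invert Sigma. det(Sigma) = 2·14 - (-2)² = 24.
  Sigma^{-1} = (1/det) · [[d, -b], [-b, a]] = [[0.5833, 0.0833],
 [0.0833, 0.0833]].

Step 3 — form the quadratic (x - mu)^T · Sigma^{-1} · (x - mu):
  Sigma^{-1} · (x - mu) = (-0.5833, -0.0833).
  (x - mu)^T · [Sigma^{-1} · (x - mu)] = (-1)·(-0.5833) + (0)·(-0.0833) = 0.5833.

Step 4 — take square root: d = √(0.5833) ≈ 0.7638.

d(x, mu) = √(0.5833) ≈ 0.7638


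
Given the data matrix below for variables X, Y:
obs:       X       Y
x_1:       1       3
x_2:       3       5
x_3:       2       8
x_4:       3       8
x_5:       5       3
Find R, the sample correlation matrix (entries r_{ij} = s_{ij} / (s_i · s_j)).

Step 1 — column means:
  mean(X) = (1 + 3 + 2 + 3 + 5) / 5 = 14/5 = 2.8
  mean(Y) = (3 + 5 + 8 + 8 + 3) / 5 = 27/5 = 5.4

Step 2 — sample variances and covariances s[i,j] = (1/(n-1)) · Σ_k (x_{k,i} - mean_i) · (x_{k,j} - mean_j), with n-1 = 4:
  s[X,X] = ((-1.8)·(-1.8) + (0.2)·(0.2) + (-0.8)·(-0.8) + (0.2)·(0.2) + (2.2)·(2.2)) / 4 = 8.8/4 = 2.2
  s[X,Y] = ((-1.8)·(-2.4) + (0.2)·(-0.4) + (-0.8)·(2.6) + (0.2)·(2.6) + (2.2)·(-2.4)) / 4 = -2.6/4 = -0.65
  s[Y,Y] = ((-2.4)·(-2.4) + (-0.4)·(-0.4) + (2.6)·(2.6) + (2.6)·(2.6) + (-2.4)·(-2.4)) / 4 = 25.2/4 = 6.3
  Sample standard deviations s_i = √(s[i,i]):
  s(X) = √(2.2) = 1.4832
  s(Y) = √(6.3) = 2.51

Step 3 — r_{ij} = s_{ij} / (s_i · s_j):
  r[X,X] = 1 (diagonal).
  r[X,Y] = -0.65 / (1.4832 · 2.51) = -0.65 / 3.7229 = -0.1746
  r[Y,Y] = 1 (diagonal).

R is symmetric with unit diagonal. Assembling:

R = [[1, -0.1746],
 [-0.1746, 1]]
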